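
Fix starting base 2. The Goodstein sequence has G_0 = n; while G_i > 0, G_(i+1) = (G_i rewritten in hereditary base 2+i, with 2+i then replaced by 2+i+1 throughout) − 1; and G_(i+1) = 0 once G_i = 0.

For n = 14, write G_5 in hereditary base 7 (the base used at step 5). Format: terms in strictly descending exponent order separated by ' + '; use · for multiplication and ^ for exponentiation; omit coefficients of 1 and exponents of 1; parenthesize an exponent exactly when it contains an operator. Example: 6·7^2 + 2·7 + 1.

7^(7 + 1) + 5·7^5 + 5·7^4 + 5·7^3 + 5·7^2 + 5·7 + 4

[0] 14 ≡ 2^(2 + 1) + 2^2 + 2 (base 2). Lift 3: 111. −1: 110.
[1] 110 ≡ 3^(3 + 1) + 3^3 + 2 (base 3). Lift 4: 1282. −1: 1281.
[2] 1281 ≡ 4^(4 + 1) + 4^4 + 1 (base 4). Lift 5: 18751. −1: 18750.
[3] 18750 ≡ 5^(5 + 1) + 5^5 (base 5). Lift 6: 326592. −1: 326591.
[4] 326591 ≡ 6^(6 + 1) + 5·6^5 + 5·6^4 + 5·6^3 + 5·6^2 + 5·6 + 5 (base 6). Lift 7: 5862841. −1: 5862840.
[5] 5862840 ≡ 7^(7 + 1) + 5·7^5 + 5·7^4 + 5·7^3 + 5·7^2 + 5·7 + 4 (base 7). Lift 8: 134404972. −1: 134404971.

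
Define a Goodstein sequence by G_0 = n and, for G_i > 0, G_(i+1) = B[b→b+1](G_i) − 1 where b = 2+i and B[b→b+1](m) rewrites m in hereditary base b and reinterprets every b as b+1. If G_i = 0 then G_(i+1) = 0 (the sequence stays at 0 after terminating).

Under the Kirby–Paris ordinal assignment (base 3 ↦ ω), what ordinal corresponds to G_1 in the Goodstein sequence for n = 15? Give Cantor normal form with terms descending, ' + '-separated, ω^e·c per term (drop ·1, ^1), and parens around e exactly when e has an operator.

ω^(ω + 1) + ω^ω + ω

[0] 15 ≡ 2^(2 + 1) + 2^2 + 2 + 1 (base 2). Lift 3: 112. −1: 111.
[1] 111 ≡ 3^(3 + 1) + 3^3 + 3 (base 3). Lift 4: 1284. −1: 1283.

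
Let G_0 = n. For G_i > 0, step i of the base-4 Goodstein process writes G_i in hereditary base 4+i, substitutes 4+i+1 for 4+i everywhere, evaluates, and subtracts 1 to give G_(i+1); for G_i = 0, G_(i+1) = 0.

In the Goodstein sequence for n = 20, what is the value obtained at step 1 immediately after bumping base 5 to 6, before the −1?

40

i=0: 20 = 4^2 + 4 (b=4); 4→5: 5^2 + 5 = 30; 30−1 = 29
i=1: 29 = 5^2 + 4 (b=5); 5→6: 6^2 + 4 = 40; 40−1 = 39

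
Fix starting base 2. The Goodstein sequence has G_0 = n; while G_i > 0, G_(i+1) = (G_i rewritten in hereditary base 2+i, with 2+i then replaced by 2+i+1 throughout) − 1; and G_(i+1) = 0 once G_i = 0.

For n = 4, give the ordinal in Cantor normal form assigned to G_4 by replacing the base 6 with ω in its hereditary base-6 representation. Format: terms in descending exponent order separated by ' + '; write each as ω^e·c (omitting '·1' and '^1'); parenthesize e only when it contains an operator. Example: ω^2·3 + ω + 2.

step 0: 4 = 2^2; sub 3 for 2: 3^3; = 27; G_1 = 27−1 = 26
step 1: 26 = 2·3^2 + 2·3 + 2; sub 4 for 3: 2·4^2 + 2·4 + 2; = 42; G_2 = 42−1 = 41
step 2: 41 = 2·4^2 + 2·4 + 1; sub 5 for 4: 2·5^2 + 2·5 + 1; = 61; G_3 = 61−1 = 60
step 3: 60 = 2·5^2 + 2·5; sub 6 for 5: 2·6^2 + 2·6; = 84; G_4 = 84−1 = 83
step 4: 83 = 2·6^2 + 6 + 5; sub 7 for 6: 2·7^2 + 7 + 5; = 110; G_5 = 110−1 = 109

ω^2·2 + ω + 5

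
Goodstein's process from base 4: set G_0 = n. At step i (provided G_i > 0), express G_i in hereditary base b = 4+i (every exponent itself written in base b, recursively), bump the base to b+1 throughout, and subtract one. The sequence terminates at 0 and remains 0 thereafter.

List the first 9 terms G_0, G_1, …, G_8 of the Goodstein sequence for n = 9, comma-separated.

9, 10, 11, 11, 11, 11, 11, 11, 11

G_0 = 9. HB_4(9) = 2·4 + 1. Bump = 11. G_1 = 10.
G_1 = 10. HB_5(10) = 2·5. Bump = 12. G_2 = 11.
G_2 = 11. HB_6(11) = 6 + 5. Bump = 12. G_3 = 11.
G_3 = 11. HB_7(11) = 7 + 4. Bump = 12. G_4 = 11.
G_4 = 11. HB_8(11) = 8 + 3. Bump = 12. G_5 = 11.
G_5 = 11. HB_9(11) = 9 + 2. Bump = 12. G_6 = 11.
G_6 = 11. HB_10(11) = 10 + 1. Bump = 12. G_7 = 11.
G_7 = 11. HB_11(11) = 11. Bump = 12. G_8 = 11.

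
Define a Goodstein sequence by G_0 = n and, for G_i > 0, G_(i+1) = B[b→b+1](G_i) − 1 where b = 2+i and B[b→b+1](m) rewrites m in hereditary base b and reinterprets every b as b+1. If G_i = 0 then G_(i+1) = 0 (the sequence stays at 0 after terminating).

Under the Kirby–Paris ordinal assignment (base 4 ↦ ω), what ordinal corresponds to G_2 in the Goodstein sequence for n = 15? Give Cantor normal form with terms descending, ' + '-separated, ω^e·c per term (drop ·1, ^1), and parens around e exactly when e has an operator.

15 —HB2→ 2^(2 + 1) + 2^2 + 2 + 1 —bump→ 3^(3 + 1) + 3^3 + 3 + 1 = 112 —(−1)→ 111
111 —HB3→ 3^(3 + 1) + 3^3 + 3 —bump→ 4^(4 + 1) + 4^4 + 4 = 1284 —(−1)→ 1283

ω^(ω + 1) + ω^ω + 3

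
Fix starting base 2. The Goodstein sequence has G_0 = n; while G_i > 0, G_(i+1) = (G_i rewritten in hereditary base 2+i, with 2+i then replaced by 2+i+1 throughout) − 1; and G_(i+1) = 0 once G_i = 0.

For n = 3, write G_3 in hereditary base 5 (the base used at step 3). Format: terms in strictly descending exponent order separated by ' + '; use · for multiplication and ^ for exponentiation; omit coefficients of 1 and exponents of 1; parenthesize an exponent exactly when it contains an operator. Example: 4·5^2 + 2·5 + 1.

2

(0) 3|_2 = 2 + 1 ↦ 3 + 1|_3 = 4 ⇒ 3
(1) 3|_3 = 3 ↦ 4|_4 = 4 ⇒ 3
(2) 3|_4 = 3 ↦ 3|_5 = 3 ⇒ 2
(3) 2|_5 = 2 ↦ 2|_6 = 2 ⇒ 1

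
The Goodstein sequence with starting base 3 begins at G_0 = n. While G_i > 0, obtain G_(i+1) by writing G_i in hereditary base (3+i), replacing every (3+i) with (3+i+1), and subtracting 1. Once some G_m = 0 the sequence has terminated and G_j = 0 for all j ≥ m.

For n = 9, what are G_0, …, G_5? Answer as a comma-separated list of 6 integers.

9, 15, 17, 19, 21, 23

G_0=9  [base 3] 3^2  →[3↦4]→  4^2 = 16  −1 ⇒ G_1=15
G_1=15  [base 4] 3·4 + 3  →[4↦5]→  3·5 + 3 = 18  −1 ⇒ G_2=17
G_2=17  [base 5] 3·5 + 2  →[5↦6]→  3·6 + 2 = 20  −1 ⇒ G_3=19
G_3=19  [base 6] 3·6 + 1  →[6↦7]→  3·7 + 1 = 22  −1 ⇒ G_4=21
G_4=21  [base 7] 3·7  →[7↦8]→  3·8 = 24  −1 ⇒ G_5=23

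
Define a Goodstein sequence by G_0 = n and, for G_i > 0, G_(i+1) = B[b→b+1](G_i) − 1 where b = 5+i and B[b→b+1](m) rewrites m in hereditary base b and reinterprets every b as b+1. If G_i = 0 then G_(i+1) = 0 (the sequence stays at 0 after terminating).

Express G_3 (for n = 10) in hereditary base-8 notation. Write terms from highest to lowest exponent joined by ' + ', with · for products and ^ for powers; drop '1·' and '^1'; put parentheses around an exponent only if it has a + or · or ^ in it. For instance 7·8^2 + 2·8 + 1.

G_0=10  [base 5] 2·5  →[5↦6]→  2·6 = 12  −1 ⇒ G_1=11
G_1=11  [base 6] 6 + 5  →[6↦7]→  7 + 5 = 12  −1 ⇒ G_2=11
G_2=11  [base 7] 7 + 4  →[7↦8]→  8 + 4 = 12  −1 ⇒ G_3=11
G_3=11  [base 8] 8 + 3  →[8↦9]→  9 + 3 = 12  −1 ⇒ G_4=11

8 + 3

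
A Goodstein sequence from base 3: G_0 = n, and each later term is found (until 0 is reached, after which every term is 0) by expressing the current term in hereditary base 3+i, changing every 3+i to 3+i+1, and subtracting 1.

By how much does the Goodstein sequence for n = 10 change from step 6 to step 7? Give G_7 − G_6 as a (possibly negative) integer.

3

base 3: 10 = 3^2 + 1; at 4: 4^2 + 1 = 17; next = 16
base 4: 16 = 4^2; at 5: 5^2 = 25; next = 24
base 5: 24 = 4·5 + 4; at 6: 4·6 + 4 = 28; next = 27
base 6: 27 = 4·6 + 3; at 7: 4·7 + 3 = 31; next = 30
base 7: 30 = 4·7 + 2; at 8: 4·8 + 2 = 34; next = 33
base 8: 33 = 4·8 + 1; at 9: 4·9 + 1 = 37; next = 36
base 9: 36 = 4·9; at 10: 4·10 = 40; next = 39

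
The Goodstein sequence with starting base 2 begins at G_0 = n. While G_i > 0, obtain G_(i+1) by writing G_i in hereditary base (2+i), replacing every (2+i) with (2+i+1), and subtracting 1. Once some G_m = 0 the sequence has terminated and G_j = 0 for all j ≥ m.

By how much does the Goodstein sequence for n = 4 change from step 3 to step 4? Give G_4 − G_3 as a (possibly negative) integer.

23

G_0=4  [base 2] 2^2  →[2↦3]→  3^3 = 27  −1 ⇒ G_1=26
G_1=26  [base 3] 2·3^2 + 2·3 + 2  →[3↦4]→  2·4^2 + 2·4 + 2 = 42  −1 ⇒ G_2=41
G_2=41  [base 4] 2·4^2 + 2·4 + 1  →[4↦5]→  2·5^2 + 2·5 + 1 = 61  −1 ⇒ G_3=60
G_3=60  [base 5] 2·5^2 + 2·5  →[5↦6]→  2·6^2 + 2·6 = 84  −1 ⇒ G_4=83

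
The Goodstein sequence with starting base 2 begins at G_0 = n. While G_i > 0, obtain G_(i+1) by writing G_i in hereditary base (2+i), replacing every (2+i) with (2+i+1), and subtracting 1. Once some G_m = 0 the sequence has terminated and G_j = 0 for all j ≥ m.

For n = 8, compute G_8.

(0) 8|_2 = 2^(2 + 1) ↦ 3^(3 + 1)|_3 = 81 ⇒ 80
(1) 80|_3 = 2·3^3 + 2·3^2 + 2·3 + 2 ↦ 2·4^4 + 2·4^2 + 2·4 + 2|_4 = 554 ⇒ 553
(2) 553|_4 = 2·4^4 + 2·4^2 + 2·4 + 1 ↦ 2·5^5 + 2·5^2 + 2·5 + 1|_5 = 6311 ⇒ 6310
(3) 6310|_5 = 2·5^5 + 2·5^2 + 2·5 ↦ 2·6^6 + 2·6^2 + 2·6|_6 = 93396 ⇒ 93395
(4) 93395|_6 = 2·6^6 + 2·6^2 + 6 + 5 ↦ 2·7^7 + 2·7^2 + 7 + 5|_7 = 1647196 ⇒ 1647195
(5) 1647195|_7 = 2·7^7 + 2·7^2 + 7 + 4 ↦ 2·8^8 + 2·8^2 + 8 + 4|_8 = 33554572 ⇒ 33554571
(6) 33554571|_8 = 2·8^8 + 2·8^2 + 8 + 3 ↦ 2·9^9 + 2·9^2 + 9 + 3|_9 = 774841152 ⇒ 774841151
(7) 774841151|_9 = 2·9^9 + 2·9^2 + 9 + 2 ↦ 2·10^10 + 2·10^2 + 10 + 2|_10 = 20000000212 ⇒ 20000000211

20000000211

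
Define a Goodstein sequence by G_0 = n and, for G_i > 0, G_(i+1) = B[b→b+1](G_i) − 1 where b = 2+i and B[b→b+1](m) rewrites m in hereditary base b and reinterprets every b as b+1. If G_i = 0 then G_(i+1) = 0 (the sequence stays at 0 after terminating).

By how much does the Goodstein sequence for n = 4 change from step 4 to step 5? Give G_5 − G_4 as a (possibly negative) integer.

26

G_0 = 4. HB_2(4) = 2^2. Bump = 27. G_1 = 26.
G_1 = 26. HB_3(26) = 2·3^2 + 2·3 + 2. Bump = 42. G_2 = 41.
G_2 = 41. HB_4(41) = 2·4^2 + 2·4 + 1. Bump = 61. G_3 = 60.
G_3 = 60. HB_5(60) = 2·5^2 + 2·5. Bump = 84. G_4 = 83.
G_4 = 83. HB_6(83) = 2·6^2 + 6 + 5. Bump = 110. G_5 = 109.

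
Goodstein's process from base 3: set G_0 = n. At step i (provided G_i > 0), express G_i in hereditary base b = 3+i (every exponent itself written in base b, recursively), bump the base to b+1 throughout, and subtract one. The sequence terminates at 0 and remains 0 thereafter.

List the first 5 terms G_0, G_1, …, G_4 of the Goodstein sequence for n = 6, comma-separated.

6, 7, 7, 7, 7

G_0 = 6. HB_3(6) = 2·3. Bump = 8. G_1 = 7.
G_1 = 7. HB_4(7) = 4 + 3. Bump = 8. G_2 = 7.
G_2 = 7. HB_5(7) = 5 + 2. Bump = 8. G_3 = 7.
G_3 = 7. HB_6(7) = 6 + 1. Bump = 8. G_4 = 7.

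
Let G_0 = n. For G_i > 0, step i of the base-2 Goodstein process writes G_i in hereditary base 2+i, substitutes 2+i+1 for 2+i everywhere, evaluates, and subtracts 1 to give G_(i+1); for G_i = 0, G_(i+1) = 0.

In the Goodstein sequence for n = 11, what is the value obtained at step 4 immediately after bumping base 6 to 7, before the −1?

step 0: 11 = 2^(2 + 1) + 2 + 1; sub 3 for 2: 3^(3 + 1) + 3 + 1; = 85; G_1 = 85−1 = 84
step 1: 84 = 3^(3 + 1) + 3; sub 4 for 3: 4^(4 + 1) + 4; = 1028; G_2 = 1028−1 = 1027
step 2: 1027 = 4^(4 + 1) + 3; sub 5 for 4: 5^(5 + 1) + 3; = 15628; G_3 = 15628−1 = 15627
step 3: 15627 = 5^(5 + 1) + 2; sub 6 for 5: 6^(6 + 1) + 2; = 279938; G_4 = 279938−1 = 279937
step 4: 279937 = 6^(6 + 1) + 1; sub 7 for 6: 7^(7 + 1) + 1; = 5764802; G_5 = 5764802−1 = 5764801

5764802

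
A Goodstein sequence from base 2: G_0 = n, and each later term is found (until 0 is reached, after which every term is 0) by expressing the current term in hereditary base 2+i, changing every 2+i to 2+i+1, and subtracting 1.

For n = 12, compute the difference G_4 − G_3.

264334

i=0: 12 = 2^(2 + 1) + 2^2 (b=2); 2→3: 3^(3 + 1) + 3^3 = 108; 108−1 = 107
i=1: 107 = 3^(3 + 1) + 2·3^2 + 2·3 + 2 (b=3); 3→4: 4^(4 + 1) + 2·4^2 + 2·4 + 2 = 1066; 1066−1 = 1065
i=2: 1065 = 4^(4 + 1) + 2·4^2 + 2·4 + 1 (b=4); 4→5: 5^(5 + 1) + 2·5^2 + 2·5 + 1 = 15686; 15686−1 = 15685
i=3: 15685 = 5^(5 + 1) + 2·5^2 + 2·5 (b=5); 5→6: 6^(6 + 1) + 2·6^2 + 2·6 = 280020; 280020−1 = 280019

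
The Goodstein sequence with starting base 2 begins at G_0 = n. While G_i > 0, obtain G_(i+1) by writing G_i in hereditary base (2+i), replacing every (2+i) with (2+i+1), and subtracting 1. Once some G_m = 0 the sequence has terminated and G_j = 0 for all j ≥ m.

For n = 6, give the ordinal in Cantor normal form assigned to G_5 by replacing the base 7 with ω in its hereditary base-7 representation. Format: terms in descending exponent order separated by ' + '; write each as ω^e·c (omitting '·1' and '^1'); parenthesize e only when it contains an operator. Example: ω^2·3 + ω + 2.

[0] 6 ≡ 2^2 + 2 (base 2). Lift 3: 30. −1: 29.
[1] 29 ≡ 3^3 + 2 (base 3). Lift 4: 258. −1: 257.
[2] 257 ≡ 4^4 + 1 (base 4). Lift 5: 3126. −1: 3125.
[3] 3125 ≡ 5^5 (base 5). Lift 6: 46656. −1: 46655.
[4] 46655 ≡ 5·6^5 + 5·6^4 + 5·6^3 + 5·6^2 + 5·6 + 5 (base 6). Lift 7: 98040. −1: 98039.

ω^5·5 + ω^4·5 + ω^3·5 + ω^2·5 + ω·5 + 4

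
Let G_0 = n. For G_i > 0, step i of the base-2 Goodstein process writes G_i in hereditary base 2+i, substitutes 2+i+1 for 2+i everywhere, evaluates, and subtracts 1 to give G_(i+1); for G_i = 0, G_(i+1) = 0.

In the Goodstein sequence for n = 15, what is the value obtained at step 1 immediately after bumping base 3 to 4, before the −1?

(0) 15|_2 = 2^(2 + 1) + 2^2 + 2 + 1 ↦ 3^(3 + 1) + 3^3 + 3 + 1|_3 = 112 ⇒ 111
(1) 111|_3 = 3^(3 + 1) + 3^3 + 3 ↦ 4^(4 + 1) + 4^4 + 4|_4 = 1284 ⇒ 1283

1284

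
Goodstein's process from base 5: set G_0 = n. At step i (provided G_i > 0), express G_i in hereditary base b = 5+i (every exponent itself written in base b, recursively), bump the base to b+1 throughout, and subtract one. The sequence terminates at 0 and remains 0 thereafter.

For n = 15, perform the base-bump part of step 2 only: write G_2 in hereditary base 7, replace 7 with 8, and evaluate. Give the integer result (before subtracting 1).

20

base 5: 15 = 3·5; at 6: 3·6 = 18; next = 17
base 6: 17 = 2·6 + 5; at 7: 2·7 + 5 = 19; next = 18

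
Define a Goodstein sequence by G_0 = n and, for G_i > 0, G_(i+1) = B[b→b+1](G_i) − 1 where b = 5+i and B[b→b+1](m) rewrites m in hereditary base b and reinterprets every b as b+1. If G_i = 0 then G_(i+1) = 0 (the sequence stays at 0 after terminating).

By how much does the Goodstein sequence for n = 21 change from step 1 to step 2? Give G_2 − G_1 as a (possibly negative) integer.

3

(0) 21|_5 = 4·5 + 1 ↦ 4·6 + 1|_6 = 25 ⇒ 24
(1) 24|_6 = 4·6 ↦ 4·7|_7 = 28 ⇒ 27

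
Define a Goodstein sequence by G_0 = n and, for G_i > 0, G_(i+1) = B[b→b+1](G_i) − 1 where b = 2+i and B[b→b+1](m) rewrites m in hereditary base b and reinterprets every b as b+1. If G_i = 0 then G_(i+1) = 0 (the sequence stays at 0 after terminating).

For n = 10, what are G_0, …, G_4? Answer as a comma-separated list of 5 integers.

10 —HB2→ 2^(2 + 1) + 2 —bump→ 3^(3 + 1) + 3 = 84 —(−1)→ 83
83 —HB3→ 3^(3 + 1) + 2 —bump→ 4^(4 + 1) + 2 = 1026 —(−1)→ 1025
1025 —HB4→ 4^(4 + 1) + 1 —bump→ 5^(5 + 1) + 1 = 15626 —(−1)→ 15625
15625 —HB5→ 5^(5 + 1) —bump→ 6^(6 + 1) = 279936 —(−1)→ 279935

10, 83, 1025, 15625, 279935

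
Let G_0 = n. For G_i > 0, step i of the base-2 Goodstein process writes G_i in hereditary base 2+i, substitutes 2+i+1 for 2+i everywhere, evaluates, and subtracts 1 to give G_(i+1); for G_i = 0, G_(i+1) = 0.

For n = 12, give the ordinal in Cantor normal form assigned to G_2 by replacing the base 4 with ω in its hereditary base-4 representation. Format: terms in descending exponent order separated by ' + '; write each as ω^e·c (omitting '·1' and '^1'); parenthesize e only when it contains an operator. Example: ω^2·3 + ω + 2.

G_0=12  [base 2] 2^(2 + 1) + 2^2  →[2↦3]→  3^(3 + 1) + 3^3 = 108  −1 ⇒ G_1=107
G_1=107  [base 3] 3^(3 + 1) + 2·3^2 + 2·3 + 2  →[3↦4]→  4^(4 + 1) + 2·4^2 + 2·4 + 2 = 1066  −1 ⇒ G_2=1065

ω^(ω + 1) + ω^2·2 + ω·2 + 1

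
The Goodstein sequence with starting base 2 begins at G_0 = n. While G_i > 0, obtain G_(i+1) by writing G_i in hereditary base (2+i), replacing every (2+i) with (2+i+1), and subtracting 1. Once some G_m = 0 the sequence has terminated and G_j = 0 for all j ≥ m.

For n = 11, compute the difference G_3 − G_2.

14600

G_0=11  [base 2] 2^(2 + 1) + 2 + 1  →[2↦3]→  3^(3 + 1) + 3 + 1 = 85  −1 ⇒ G_1=84
G_1=84  [base 3] 3^(3 + 1) + 3  →[3↦4]→  4^(4 + 1) + 4 = 1028  −1 ⇒ G_2=1027
G_2=1027  [base 4] 4^(4 + 1) + 3  →[4↦5]→  5^(5 + 1) + 3 = 15628  −1 ⇒ G_3=15627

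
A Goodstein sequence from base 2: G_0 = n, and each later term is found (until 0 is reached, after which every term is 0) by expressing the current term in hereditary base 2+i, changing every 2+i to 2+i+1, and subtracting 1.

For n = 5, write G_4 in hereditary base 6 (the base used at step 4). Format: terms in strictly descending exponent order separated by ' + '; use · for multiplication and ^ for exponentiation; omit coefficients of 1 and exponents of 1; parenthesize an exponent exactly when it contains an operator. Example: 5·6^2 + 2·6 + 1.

5 —HB2→ 2^2 + 1 —bump→ 3^3 + 1 = 28 —(−1)→ 27
27 —HB3→ 3^3 —bump→ 4^4 = 256 —(−1)→ 255
255 —HB4→ 3·4^3 + 3·4^2 + 3·4 + 3 —bump→ 3·5^3 + 3·5^2 + 3·5 + 3 = 468 —(−1)→ 467
467 —HB5→ 3·5^3 + 3·5^2 + 3·5 + 2 —bump→ 3·6^3 + 3·6^2 + 3·6 + 2 = 776 —(−1)→ 775
775 —HB6→ 3·6^3 + 3·6^2 + 3·6 + 1 —bump→ 3·7^3 + 3·7^2 + 3·7 + 1 = 1198 —(−1)→ 1197

3·6^3 + 3·6^2 + 3·6 + 1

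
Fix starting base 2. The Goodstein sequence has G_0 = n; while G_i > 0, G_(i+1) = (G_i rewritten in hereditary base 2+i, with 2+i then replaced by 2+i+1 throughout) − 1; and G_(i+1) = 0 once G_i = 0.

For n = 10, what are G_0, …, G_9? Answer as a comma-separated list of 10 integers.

step 0: 10 = 2^(2 + 1) + 2; sub 3 for 2: 3^(3 + 1) + 3; = 84; G_1 = 84−1 = 83
step 1: 83 = 3^(3 + 1) + 2; sub 4 for 3: 4^(4 + 1) + 2; = 1026; G_2 = 1026−1 = 1025
step 2: 1025 = 4^(4 + 1) + 1; sub 5 for 4: 5^(5 + 1) + 1; = 15626; G_3 = 15626−1 = 15625
step 3: 15625 = 5^(5 + 1); sub 6 for 5: 6^(6 + 1); = 279936; G_4 = 279936−1 = 279935
step 4: 279935 = 5·6^6 + 5·6^5 + 5·6^4 + 5·6^3 + 5·6^2 + 5·6 + 5; sub 7 for 6: 5·7^7 + 5·7^5 + 5·7^4 + 5·7^3 + 5·7^2 + 5·7 + 5; = 4215755; G_5 = 4215755−1 = 4215754
step 5: 4215754 = 5·7^7 + 5·7^5 + 5·7^4 + 5·7^3 + 5·7^2 + 5·7 + 4; sub 8 for 7: 5·8^8 + 5·8^5 + 5·8^4 + 5·8^3 + 5·8^2 + 5·8 + 4; = 84073324; G_6 = 84073324−1 = 84073323
step 6: 84073323 = 5·8^8 + 5·8^5 + 5·8^4 + 5·8^3 + 5·8^2 + 5·8 + 3; sub 9 for 8: 5·9^9 + 5·9^5 + 5·9^4 + 5·9^3 + 5·9^2 + 5·9 + 3; = 1937434593; G_7 = 1937434593−1 = 1937434592
step 7: 1937434592 = 5·9^9 + 5·9^5 + 5·9^4 + 5·9^3 + 5·9^2 + 5·9 + 2; sub 10 for 9: 5·10^10 + 5·10^5 + 5·10^4 + 5·10^3 + 5·10^2 + 5·10 + 2; = 50000555552; G_8 = 50000555552−1 = 50000555551
step 8: 50000555551 = 5·10^10 + 5·10^5 + 5·10^4 + 5·10^3 + 5·10^2 + 5·10 + 1; sub 11 for 10: 5·11^11 + 5·11^5 + 5·11^4 + 5·11^3 + 5·11^2 + 5·11 + 1; = 1426559238831; G_9 = 1426559238831−1 = 1426559238830

10, 83, 1025, 15625, 279935, 4215754, 84073323, 1937434592, 50000555551, 1426559238830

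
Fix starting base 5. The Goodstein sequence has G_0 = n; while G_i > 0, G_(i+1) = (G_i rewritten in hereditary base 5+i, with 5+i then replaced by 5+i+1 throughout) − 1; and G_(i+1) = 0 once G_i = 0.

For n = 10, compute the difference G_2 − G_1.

step 0: 10 = 2·5; sub 6 for 5: 2·6; = 12; G_1 = 12−1 = 11
step 1: 11 = 6 + 5; sub 7 for 6: 7 + 5; = 12; G_2 = 12−1 = 11

0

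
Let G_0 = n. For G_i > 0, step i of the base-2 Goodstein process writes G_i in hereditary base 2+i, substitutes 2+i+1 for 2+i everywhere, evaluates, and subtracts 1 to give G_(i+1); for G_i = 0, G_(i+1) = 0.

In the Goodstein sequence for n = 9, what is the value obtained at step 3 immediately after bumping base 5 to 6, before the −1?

step 0: 9 = 2^(2 + 1) + 1; sub 3 for 2: 3^(3 + 1) + 1; = 82; G_1 = 82−1 = 81
step 1: 81 = 3^(3 + 1); sub 4 for 3: 4^(4 + 1); = 1024; G_2 = 1024−1 = 1023
step 2: 1023 = 3·4^4 + 3·4^3 + 3·4^2 + 3·4 + 3; sub 5 for 4: 3·5^5 + 3·5^3 + 3·5^2 + 3·5 + 3; = 9843; G_3 = 9843−1 = 9842
step 3: 9842 = 3·5^5 + 3·5^3 + 3·5^2 + 3·5 + 2; sub 6 for 5: 3·6^6 + 3·6^3 + 3·6^2 + 3·6 + 2; = 140744; G_4 = 140744−1 = 140743

140744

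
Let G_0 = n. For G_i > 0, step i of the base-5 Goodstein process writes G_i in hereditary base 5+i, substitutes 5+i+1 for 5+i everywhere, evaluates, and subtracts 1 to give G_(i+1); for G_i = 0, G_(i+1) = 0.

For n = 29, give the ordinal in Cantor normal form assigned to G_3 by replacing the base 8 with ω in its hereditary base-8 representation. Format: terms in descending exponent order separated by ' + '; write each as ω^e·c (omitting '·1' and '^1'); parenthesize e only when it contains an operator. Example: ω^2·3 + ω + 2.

ω^2 + 1

base 5: 29 = 5^2 + 4; at 6: 6^2 + 4 = 40; next = 39
base 6: 39 = 6^2 + 3; at 7: 7^2 + 3 = 52; next = 51
base 7: 51 = 7^2 + 2; at 8: 8^2 + 2 = 66; next = 65
base 8: 65 = 8^2 + 1; at 9: 9^2 + 1 = 82; next = 81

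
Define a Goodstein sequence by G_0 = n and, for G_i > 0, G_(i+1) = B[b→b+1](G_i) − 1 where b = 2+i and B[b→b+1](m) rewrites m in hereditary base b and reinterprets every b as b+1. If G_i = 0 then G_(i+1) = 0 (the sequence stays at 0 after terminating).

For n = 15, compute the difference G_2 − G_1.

1172

step 0: 15 = 2^(2 + 1) + 2^2 + 2 + 1; sub 3 for 2: 3^(3 + 1) + 3^3 + 3 + 1; = 112; G_1 = 112−1 = 111
step 1: 111 = 3^(3 + 1) + 3^3 + 3; sub 4 for 3: 4^(4 + 1) + 4^4 + 4; = 1284; G_2 = 1284−1 = 1283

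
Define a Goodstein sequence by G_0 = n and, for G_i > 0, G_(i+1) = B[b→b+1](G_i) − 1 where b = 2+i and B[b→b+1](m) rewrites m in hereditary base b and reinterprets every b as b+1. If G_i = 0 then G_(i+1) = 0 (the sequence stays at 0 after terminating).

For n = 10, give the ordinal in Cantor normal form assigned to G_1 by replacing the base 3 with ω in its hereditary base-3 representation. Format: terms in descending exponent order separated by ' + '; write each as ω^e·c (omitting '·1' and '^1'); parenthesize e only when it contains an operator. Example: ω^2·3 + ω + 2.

ω^(ω + 1) + 2

[0] 10 ≡ 2^(2 + 1) + 2 (base 2). Lift 3: 84. −1: 83.
[1] 83 ≡ 3^(3 + 1) + 2 (base 3). Lift 4: 1026. −1: 1025.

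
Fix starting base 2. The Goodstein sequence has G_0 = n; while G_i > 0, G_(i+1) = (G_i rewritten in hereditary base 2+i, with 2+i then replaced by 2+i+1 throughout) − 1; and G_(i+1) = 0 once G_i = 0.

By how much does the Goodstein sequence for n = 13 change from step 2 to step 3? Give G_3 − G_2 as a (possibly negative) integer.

base 2: 13 = 2^(2 + 1) + 2^2 + 1; at 3: 3^(3 + 1) + 3^3 + 1 = 109; next = 108
base 3: 108 = 3^(3 + 1) + 3^3; at 4: 4^(4 + 1) + 4^4 = 1280; next = 1279
base 4: 1279 = 4^(4 + 1) + 3·4^3 + 3·4^2 + 3·4 + 3; at 5: 5^(5 + 1) + 3·5^3 + 3·5^2 + 3·5 + 3 = 16093; next = 16092

14813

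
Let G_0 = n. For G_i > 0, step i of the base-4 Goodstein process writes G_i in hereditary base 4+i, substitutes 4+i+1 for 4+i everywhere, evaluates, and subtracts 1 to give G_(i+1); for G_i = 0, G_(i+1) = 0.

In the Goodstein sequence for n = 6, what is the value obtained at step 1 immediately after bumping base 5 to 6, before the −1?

i=0: 6 = 4 + 2 (b=4); 4→5: 5 + 2 = 7; 7−1 = 6
i=1: 6 = 5 + 1 (b=5); 5→6: 6 + 1 = 7; 7−1 = 6

7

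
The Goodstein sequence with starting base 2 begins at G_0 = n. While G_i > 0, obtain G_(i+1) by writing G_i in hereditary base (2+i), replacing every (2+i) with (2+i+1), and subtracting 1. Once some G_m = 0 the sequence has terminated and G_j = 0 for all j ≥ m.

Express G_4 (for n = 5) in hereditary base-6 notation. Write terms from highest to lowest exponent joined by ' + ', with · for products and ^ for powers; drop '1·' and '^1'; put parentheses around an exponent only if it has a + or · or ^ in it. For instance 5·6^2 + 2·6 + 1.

3·6^3 + 3·6^2 + 3·6 + 1

G_0 = 5. HB_2(5) = 2^2 + 1. Bump = 28. G_1 = 27.
G_1 = 27. HB_3(27) = 3^3. Bump = 256. G_2 = 255.
G_2 = 255. HB_4(255) = 3·4^3 + 3·4^2 + 3·4 + 3. Bump = 468. G_3 = 467.
G_3 = 467. HB_5(467) = 3·5^3 + 3·5^2 + 3·5 + 2. Bump = 776. G_4 = 775.
G_4 = 775. HB_6(775) = 3·6^3 + 3·6^2 + 3·6 + 1. Bump = 1198. G_5 = 1197.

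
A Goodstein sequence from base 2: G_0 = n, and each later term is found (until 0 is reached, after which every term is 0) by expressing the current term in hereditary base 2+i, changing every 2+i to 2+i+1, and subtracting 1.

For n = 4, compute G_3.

60

[0] 4 ≡ 2^2 (base 2). Lift 3: 27. −1: 26.
[1] 26 ≡ 2·3^2 + 2·3 + 2 (base 3). Lift 4: 42. −1: 41.
[2] 41 ≡ 2·4^2 + 2·4 + 1 (base 4). Lift 5: 61. −1: 60.
[3] 60 ≡ 2·5^2 + 2·5 (base 5). Lift 6: 84. −1: 83.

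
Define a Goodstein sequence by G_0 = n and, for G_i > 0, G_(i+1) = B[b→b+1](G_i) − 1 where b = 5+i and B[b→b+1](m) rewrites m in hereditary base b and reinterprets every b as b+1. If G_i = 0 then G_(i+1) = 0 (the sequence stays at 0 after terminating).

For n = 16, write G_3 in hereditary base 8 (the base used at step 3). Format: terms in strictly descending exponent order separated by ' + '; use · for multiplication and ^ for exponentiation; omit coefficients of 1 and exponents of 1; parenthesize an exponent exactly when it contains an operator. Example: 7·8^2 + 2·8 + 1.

base 5: 16 = 3·5 + 1; at 6: 3·6 + 1 = 19; next = 18
base 6: 18 = 3·6; at 7: 3·7 = 21; next = 20
base 7: 20 = 2·7 + 6; at 8: 2·8 + 6 = 22; next = 21
base 8: 21 = 2·8 + 5; at 9: 2·9 + 5 = 23; next = 22

2·8 + 5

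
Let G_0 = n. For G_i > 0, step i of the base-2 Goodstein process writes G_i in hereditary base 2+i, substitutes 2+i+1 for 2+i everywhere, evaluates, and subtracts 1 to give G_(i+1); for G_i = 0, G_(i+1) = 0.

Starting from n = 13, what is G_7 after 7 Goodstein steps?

3486786855

(0) 13|_2 = 2^(2 + 1) + 2^2 + 1 ↦ 3^(3 + 1) + 3^3 + 1|_3 = 109 ⇒ 108
(1) 108|_3 = 3^(3 + 1) + 3^3 ↦ 4^(4 + 1) + 4^4|_4 = 1280 ⇒ 1279
(2) 1279|_4 = 4^(4 + 1) + 3·4^3 + 3·4^2 + 3·4 + 3 ↦ 5^(5 + 1) + 3·5^3 + 3·5^2 + 3·5 + 3|_5 = 16093 ⇒ 16092
(3) 16092|_5 = 5^(5 + 1) + 3·5^3 + 3·5^2 + 3·5 + 2 ↦ 6^(6 + 1) + 3·6^3 + 3·6^2 + 3·6 + 2|_6 = 280712 ⇒ 280711
(4) 280711|_6 = 6^(6 + 1) + 3·6^3 + 3·6^2 + 3·6 + 1 ↦ 7^(7 + 1) + 3·7^3 + 3·7^2 + 3·7 + 1|_7 = 5765999 ⇒ 5765998
(5) 5765998|_7 = 7^(7 + 1) + 3·7^3 + 3·7^2 + 3·7 ↦ 8^(8 + 1) + 3·8^3 + 3·8^2 + 3·8|_8 = 134219480 ⇒ 134219479
(6) 134219479|_8 = 8^(8 + 1) + 3·8^3 + 3·8^2 + 2·8 + 7 ↦ 9^(9 + 1) + 3·9^3 + 3·9^2 + 2·9 + 7|_9 = 3486786856 ⇒ 3486786855
(7) 3486786855|_9 = 9^(9 + 1) + 3·9^3 + 3·9^2 + 2·9 + 6 ↦ 10^(10 + 1) + 3·10^3 + 3·10^2 + 2·10 + 6|_10 = 100000003326 ⇒ 100000003325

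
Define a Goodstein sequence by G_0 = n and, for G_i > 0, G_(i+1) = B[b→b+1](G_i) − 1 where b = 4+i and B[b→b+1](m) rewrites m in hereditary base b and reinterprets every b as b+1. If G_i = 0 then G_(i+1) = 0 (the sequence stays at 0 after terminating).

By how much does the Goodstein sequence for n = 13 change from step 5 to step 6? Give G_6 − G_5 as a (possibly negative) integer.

step 0: 13 = 3·4 + 1; sub 5 for 4: 3·5 + 1; = 16; G_1 = 16−1 = 15
step 1: 15 = 3·5; sub 6 for 5: 3·6; = 18; G_2 = 18−1 = 17
step 2: 17 = 2·6 + 5; sub 7 for 6: 2·7 + 5; = 19; G_3 = 19−1 = 18
step 3: 18 = 2·7 + 4; sub 8 for 7: 2·8 + 4; = 20; G_4 = 20−1 = 19
step 4: 19 = 2·8 + 3; sub 9 for 8: 2·9 + 3; = 21; G_5 = 21−1 = 20
step 5: 20 = 2·9 + 2; sub 10 for 9: 2·10 + 2; = 22; G_6 = 22−1 = 21

1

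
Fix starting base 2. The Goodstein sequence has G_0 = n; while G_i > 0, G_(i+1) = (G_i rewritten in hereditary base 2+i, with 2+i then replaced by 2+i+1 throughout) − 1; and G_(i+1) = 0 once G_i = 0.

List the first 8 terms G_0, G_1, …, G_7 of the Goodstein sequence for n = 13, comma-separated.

G_0=13  [base 2] 2^(2 + 1) + 2^2 + 1  →[2↦3]→  3^(3 + 1) + 3^3 + 1 = 109  −1 ⇒ G_1=108
G_1=108  [base 3] 3^(3 + 1) + 3^3  →[3↦4]→  4^(4 + 1) + 4^4 = 1280  −1 ⇒ G_2=1279
G_2=1279  [base 4] 4^(4 + 1) + 3·4^3 + 3·4^2 + 3·4 + 3  →[4↦5]→  5^(5 + 1) + 3·5^3 + 3·5^2 + 3·5 + 3 = 16093  −1 ⇒ G_3=16092
G_3=16092  [base 5] 5^(5 + 1) + 3·5^3 + 3·5^2 + 3·5 + 2  →[5↦6]→  6^(6 + 1) + 3·6^3 + 3·6^2 + 3·6 + 2 = 280712  −1 ⇒ G_4=280711
G_4=280711  [base 6] 6^(6 + 1) + 3·6^3 + 3·6^2 + 3·6 + 1  →[6↦7]→  7^(7 + 1) + 3·7^3 + 3·7^2 + 3·7 + 1 = 5765999  −1 ⇒ G_5=5765998
G_5=5765998  [base 7] 7^(7 + 1) + 3·7^3 + 3·7^2 + 3·7  →[7↦8]→  8^(8 + 1) + 3·8^3 + 3·8^2 + 3·8 = 134219480  −1 ⇒ G_6=134219479
G_6=134219479  [base 8] 8^(8 + 1) + 3·8^3 + 3·8^2 + 2·8 + 7  →[8↦9]→  9^(9 + 1) + 3·9^3 + 3·9^2 + 2·9 + 7 = 3486786856  −1 ⇒ G_7=3486786855

13, 108, 1279, 16092, 280711, 5765998, 134219479, 3486786855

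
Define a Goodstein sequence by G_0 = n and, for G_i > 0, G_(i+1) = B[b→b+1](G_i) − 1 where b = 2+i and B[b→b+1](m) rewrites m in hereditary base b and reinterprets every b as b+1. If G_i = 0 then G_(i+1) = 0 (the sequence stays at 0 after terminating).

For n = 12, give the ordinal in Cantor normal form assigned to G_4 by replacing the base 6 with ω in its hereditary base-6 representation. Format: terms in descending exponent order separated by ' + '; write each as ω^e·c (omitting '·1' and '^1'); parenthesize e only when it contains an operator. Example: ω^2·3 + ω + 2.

(0) 12|_2 = 2^(2 + 1) + 2^2 ↦ 3^(3 + 1) + 3^3|_3 = 108 ⇒ 107
(1) 107|_3 = 3^(3 + 1) + 2·3^2 + 2·3 + 2 ↦ 4^(4 + 1) + 2·4^2 + 2·4 + 2|_4 = 1066 ⇒ 1065
(2) 1065|_4 = 4^(4 + 1) + 2·4^2 + 2·4 + 1 ↦ 5^(5 + 1) + 2·5^2 + 2·5 + 1|_5 = 15686 ⇒ 15685
(3) 15685|_5 = 5^(5 + 1) + 2·5^2 + 2·5 ↦ 6^(6 + 1) + 2·6^2 + 2·6|_6 = 280020 ⇒ 280019

ω^(ω + 1) + ω^2·2 + ω + 5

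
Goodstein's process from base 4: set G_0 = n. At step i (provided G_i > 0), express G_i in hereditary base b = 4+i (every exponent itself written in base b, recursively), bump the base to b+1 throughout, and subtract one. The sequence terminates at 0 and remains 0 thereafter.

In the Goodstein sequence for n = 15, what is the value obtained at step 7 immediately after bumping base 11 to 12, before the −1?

28

[0] 15 ≡ 3·4 + 3 (base 4). Lift 5: 18. −1: 17.
[1] 17 ≡ 3·5 + 2 (base 5). Lift 6: 20. −1: 19.
[2] 19 ≡ 3·6 + 1 (base 6). Lift 7: 22. −1: 21.
[3] 21 ≡ 3·7 (base 7). Lift 8: 24. −1: 23.
[4] 23 ≡ 2·8 + 7 (base 8). Lift 9: 25. −1: 24.
[5] 24 ≡ 2·9 + 6 (base 9). Lift 10: 26. −1: 25.
[6] 25 ≡ 2·10 + 5 (base 10). Lift 11: 27. −1: 26.
[7] 26 ≡ 2·11 + 4 (base 11). Lift 12: 28. −1: 27.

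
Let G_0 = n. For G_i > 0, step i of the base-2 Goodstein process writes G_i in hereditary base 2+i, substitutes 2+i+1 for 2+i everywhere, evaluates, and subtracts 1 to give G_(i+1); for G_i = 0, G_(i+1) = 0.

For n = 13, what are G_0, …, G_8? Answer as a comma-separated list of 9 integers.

i=0: 13 = 2^(2 + 1) + 2^2 + 1 (b=2); 2→3: 3^(3 + 1) + 3^3 + 1 = 109; 109−1 = 108
i=1: 108 = 3^(3 + 1) + 3^3 (b=3); 3→4: 4^(4 + 1) + 4^4 = 1280; 1280−1 = 1279
i=2: 1279 = 4^(4 + 1) + 3·4^3 + 3·4^2 + 3·4 + 3 (b=4); 4→5: 5^(5 + 1) + 3·5^3 + 3·5^2 + 3·5 + 3 = 16093; 16093−1 = 16092
i=3: 16092 = 5^(5 + 1) + 3·5^3 + 3·5^2 + 3·5 + 2 (b=5); 5→6: 6^(6 + 1) + 3·6^3 + 3·6^2 + 3·6 + 2 = 280712; 280712−1 = 280711
i=4: 280711 = 6^(6 + 1) + 3·6^3 + 3·6^2 + 3·6 + 1 (b=6); 6→7: 7^(7 + 1) + 3·7^3 + 3·7^2 + 3·7 + 1 = 5765999; 5765999−1 = 5765998
i=5: 5765998 = 7^(7 + 1) + 3·7^3 + 3·7^2 + 3·7 (b=7); 7→8: 8^(8 + 1) + 3·8^3 + 3·8^2 + 3·8 = 134219480; 134219480−1 = 134219479
i=6: 134219479 = 8^(8 + 1) + 3·8^3 + 3·8^2 + 2·8 + 7 (b=8); 8→9: 9^(9 + 1) + 3·9^3 + 3·9^2 + 2·9 + 7 = 3486786856; 3486786856−1 = 3486786855
i=7: 3486786855 = 9^(9 + 1) + 3·9^3 + 3·9^2 + 2·9 + 6 (b=9); 9→10: 10^(10 + 1) + 3·10^3 + 3·10^2 + 2·10 + 6 = 100000003326; 100000003326−1 = 100000003325

13, 108, 1279, 16092, 280711, 5765998, 134219479, 3486786855, 100000003325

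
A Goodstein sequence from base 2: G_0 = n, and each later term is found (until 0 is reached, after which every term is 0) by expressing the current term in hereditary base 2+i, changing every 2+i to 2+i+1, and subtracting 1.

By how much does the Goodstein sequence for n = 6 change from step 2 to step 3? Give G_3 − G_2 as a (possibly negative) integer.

step 0: 6 = 2^2 + 2; sub 3 for 2: 3^3 + 3; = 30; G_1 = 30−1 = 29
step 1: 29 = 3^3 + 2; sub 4 for 3: 4^4 + 2; = 258; G_2 = 258−1 = 257
step 2: 257 = 4^4 + 1; sub 5 for 4: 5^5 + 1; = 3126; G_3 = 3126−1 = 3125

2868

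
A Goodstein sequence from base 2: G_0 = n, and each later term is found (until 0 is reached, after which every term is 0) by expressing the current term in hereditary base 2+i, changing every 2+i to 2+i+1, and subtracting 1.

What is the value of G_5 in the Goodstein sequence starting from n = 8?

G_0 = 8. HB_2(8) = 2^(2 + 1). Bump = 81. G_1 = 80.
G_1 = 80. HB_3(80) = 2·3^3 + 2·3^2 + 2·3 + 2. Bump = 554. G_2 = 553.
G_2 = 553. HB_4(553) = 2·4^4 + 2·4^2 + 2·4 + 1. Bump = 6311. G_3 = 6310.
G_3 = 6310. HB_5(6310) = 2·5^5 + 2·5^2 + 2·5. Bump = 93396. G_4 = 93395.
G_4 = 93395. HB_6(93395) = 2·6^6 + 2·6^2 + 6 + 5. Bump = 1647196. G_5 = 1647195.
G_5 = 1647195. HB_7(1647195) = 2·7^7 + 2·7^2 + 7 + 4. Bump = 33554572. G_6 = 33554571.

1647195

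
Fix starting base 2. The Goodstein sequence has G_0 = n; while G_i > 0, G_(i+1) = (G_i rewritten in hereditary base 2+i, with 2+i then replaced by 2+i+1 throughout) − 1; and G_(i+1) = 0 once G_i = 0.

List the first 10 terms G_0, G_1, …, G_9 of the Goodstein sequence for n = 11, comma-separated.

step 0: 11 = 2^(2 + 1) + 2 + 1; sub 3 for 2: 3^(3 + 1) + 3 + 1; = 85; G_1 = 85−1 = 84
step 1: 84 = 3^(3 + 1) + 3; sub 4 for 3: 4^(4 + 1) + 4; = 1028; G_2 = 1028−1 = 1027
step 2: 1027 = 4^(4 + 1) + 3; sub 5 for 4: 5^(5 + 1) + 3; = 15628; G_3 = 15628−1 = 15627
step 3: 15627 = 5^(5 + 1) + 2; sub 6 for 5: 6^(6 + 1) + 2; = 279938; G_4 = 279938−1 = 279937
step 4: 279937 = 6^(6 + 1) + 1; sub 7 for 6: 7^(7 + 1) + 1; = 5764802; G_5 = 5764802−1 = 5764801
step 5: 5764801 = 7^(7 + 1); sub 8 for 7: 8^(8 + 1); = 134217728; G_6 = 134217728−1 = 134217727
step 6: 134217727 = 7·8^8 + 7·8^7 + 7·8^6 + 7·8^5 + 7·8^4 + 7·8^3 + 7·8^2 + 7·8 + 7; sub 9 for 8: 7·9^9 + 7·9^7 + 7·9^6 + 7·9^5 + 7·9^4 + 7·9^3 + 7·9^2 + 7·9 + 7; = 2749609303; G_7 = 2749609303−1 = 2749609302
step 7: 2749609302 = 7·9^9 + 7·9^7 + 7·9^6 + 7·9^5 + 7·9^4 + 7·9^3 + 7·9^2 + 7·9 + 6; sub 10 for 9: 7·10^10 + 7·10^7 + 7·10^6 + 7·10^5 + 7·10^4 + 7·10^3 + 7·10^2 + 7·10 + 6; = 70077777776; G_8 = 70077777776−1 = 70077777775
step 8: 70077777775 = 7·10^10 + 7·10^7 + 7·10^6 + 7·10^5 + 7·10^4 + 7·10^3 + 7·10^2 + 7·10 + 5; sub 11 for 10: 7·11^11 + 7·11^7 + 7·11^6 + 7·11^5 + 7·11^4 + 7·11^3 + 7·11^2 + 7·11 + 5; = 1997331745491; G_9 = 1997331745491−1 = 1997331745490

11, 84, 1027, 15627, 279937, 5764801, 134217727, 2749609302, 70077777775, 1997331745490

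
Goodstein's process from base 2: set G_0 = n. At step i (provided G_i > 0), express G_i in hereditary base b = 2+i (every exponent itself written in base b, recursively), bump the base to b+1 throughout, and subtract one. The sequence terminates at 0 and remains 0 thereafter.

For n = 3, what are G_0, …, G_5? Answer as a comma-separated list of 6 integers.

3, 3, 3, 2, 1, 0

step 0: 3 = 2 + 1; sub 3 for 2: 3 + 1; = 4; G_1 = 4−1 = 3
step 1: 3 = 3; sub 4 for 3: 4; = 4; G_2 = 4−1 = 3
step 2: 3 = 3; sub 5 for 4: 3; = 3; G_3 = 3−1 = 2
step 3: 2 = 2; sub 6 for 5: 2; = 2; G_4 = 2−1 = 1
step 4: 1 = 1; sub 7 for 6: 1; = 1; G_5 = 1−1 = 0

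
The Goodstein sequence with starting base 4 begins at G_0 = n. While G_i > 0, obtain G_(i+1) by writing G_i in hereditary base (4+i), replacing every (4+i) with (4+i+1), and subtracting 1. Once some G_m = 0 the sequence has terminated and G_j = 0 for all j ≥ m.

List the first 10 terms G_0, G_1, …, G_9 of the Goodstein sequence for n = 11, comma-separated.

11, 12, 13, 14, 15, 15, 15, 15, 15, 15

step 0: 11 = 2·4 + 3; sub 5 for 4: 2·5 + 3; = 13; G_1 = 13−1 = 12
step 1: 12 = 2·5 + 2; sub 6 for 5: 2·6 + 2; = 14; G_2 = 14−1 = 13
step 2: 13 = 2·6 + 1; sub 7 for 6: 2·7 + 1; = 15; G_3 = 15−1 = 14
step 3: 14 = 2·7; sub 8 for 7: 2·8; = 16; G_4 = 16−1 = 15
step 4: 15 = 8 + 7; sub 9 for 8: 9 + 7; = 16; G_5 = 16−1 = 15
step 5: 15 = 9 + 6; sub 10 for 9: 10 + 6; = 16; G_6 = 16−1 = 15
step 6: 15 = 10 + 5; sub 11 for 10: 11 + 5; = 16; G_7 = 16−1 = 15
step 7: 15 = 11 + 4; sub 12 for 11: 12 + 4; = 16; G_8 = 16−1 = 15
step 8: 15 = 12 + 3; sub 13 for 12: 13 + 3; = 16; G_9 = 16−1 = 15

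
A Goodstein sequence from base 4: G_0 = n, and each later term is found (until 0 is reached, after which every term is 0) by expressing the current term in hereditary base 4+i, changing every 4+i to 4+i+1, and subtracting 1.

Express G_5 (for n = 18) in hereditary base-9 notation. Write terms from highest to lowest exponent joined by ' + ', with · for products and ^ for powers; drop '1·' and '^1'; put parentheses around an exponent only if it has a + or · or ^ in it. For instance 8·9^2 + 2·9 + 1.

6·9 + 4

step 0: 18 = 4^2 + 2; sub 5 for 4: 5^2 + 2; = 27; G_1 = 27−1 = 26
step 1: 26 = 5^2 + 1; sub 6 for 5: 6^2 + 1; = 37; G_2 = 37−1 = 36
step 2: 36 = 6^2; sub 7 for 6: 7^2; = 49; G_3 = 49−1 = 48
step 3: 48 = 6·7 + 6; sub 8 for 7: 6·8 + 6; = 54; G_4 = 54−1 = 53
step 4: 53 = 6·8 + 5; sub 9 for 8: 6·9 + 5; = 59; G_5 = 59−1 = 58
step 5: 58 = 6·9 + 4; sub 10 for 9: 6·10 + 4; = 64; G_6 = 64−1 = 63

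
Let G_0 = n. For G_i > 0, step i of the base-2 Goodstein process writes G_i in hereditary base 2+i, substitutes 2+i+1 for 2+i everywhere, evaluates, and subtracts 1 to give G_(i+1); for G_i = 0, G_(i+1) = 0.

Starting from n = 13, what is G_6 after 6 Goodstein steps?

step 0: 13 = 2^(2 + 1) + 2^2 + 1; sub 3 for 2: 3^(3 + 1) + 3^3 + 1; = 109; G_1 = 109−1 = 108
step 1: 108 = 3^(3 + 1) + 3^3; sub 4 for 3: 4^(4 + 1) + 4^4; = 1280; G_2 = 1280−1 = 1279
step 2: 1279 = 4^(4 + 1) + 3·4^3 + 3·4^2 + 3·4 + 3; sub 5 for 4: 5^(5 + 1) + 3·5^3 + 3·5^2 + 3·5 + 3; = 16093; G_3 = 16093−1 = 16092
step 3: 16092 = 5^(5 + 1) + 3·5^3 + 3·5^2 + 3·5 + 2; sub 6 for 5: 6^(6 + 1) + 3·6^3 + 3·6^2 + 3·6 + 2; = 280712; G_4 = 280712−1 = 280711
step 4: 280711 = 6^(6 + 1) + 3·6^3 + 3·6^2 + 3·6 + 1; sub 7 for 6: 7^(7 + 1) + 3·7^3 + 3·7^2 + 3·7 + 1; = 5765999; G_5 = 5765999−1 = 5765998
step 5: 5765998 = 7^(7 + 1) + 3·7^3 + 3·7^2 + 3·7; sub 8 for 7: 8^(8 + 1) + 3·8^3 + 3·8^2 + 3·8; = 134219480; G_6 = 134219480−1 = 134219479

134219479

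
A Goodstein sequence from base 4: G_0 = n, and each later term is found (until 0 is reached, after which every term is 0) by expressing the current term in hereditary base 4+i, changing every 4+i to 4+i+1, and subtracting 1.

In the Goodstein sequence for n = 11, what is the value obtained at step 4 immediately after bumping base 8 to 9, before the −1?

16

11 —HB4→ 2·4 + 3 —bump→ 2·5 + 3 = 13 —(−1)→ 12
12 —HB5→ 2·5 + 2 —bump→ 2·6 + 2 = 14 —(−1)→ 13
13 —HB6→ 2·6 + 1 —bump→ 2·7 + 1 = 15 —(−1)→ 14
14 —HB7→ 2·7 —bump→ 2·8 = 16 —(−1)→ 15
15 —HB8→ 8 + 7 —bump→ 9 + 7 = 16 —(−1)→ 15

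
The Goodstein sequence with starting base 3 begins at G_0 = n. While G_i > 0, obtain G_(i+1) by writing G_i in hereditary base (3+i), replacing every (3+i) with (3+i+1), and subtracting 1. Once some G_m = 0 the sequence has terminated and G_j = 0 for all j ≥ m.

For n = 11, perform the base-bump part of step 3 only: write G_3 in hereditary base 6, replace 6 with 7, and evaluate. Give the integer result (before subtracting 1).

G_0 = 11. HB_3(11) = 3^2 + 2. Bump = 18. G_1 = 17.
G_1 = 17. HB_4(17) = 4^2 + 1. Bump = 26. G_2 = 25.
G_2 = 25. HB_5(25) = 5^2. Bump = 36. G_3 = 35.
G_3 = 35. HB_6(35) = 5·6 + 5. Bump = 40. G_4 = 39.

40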